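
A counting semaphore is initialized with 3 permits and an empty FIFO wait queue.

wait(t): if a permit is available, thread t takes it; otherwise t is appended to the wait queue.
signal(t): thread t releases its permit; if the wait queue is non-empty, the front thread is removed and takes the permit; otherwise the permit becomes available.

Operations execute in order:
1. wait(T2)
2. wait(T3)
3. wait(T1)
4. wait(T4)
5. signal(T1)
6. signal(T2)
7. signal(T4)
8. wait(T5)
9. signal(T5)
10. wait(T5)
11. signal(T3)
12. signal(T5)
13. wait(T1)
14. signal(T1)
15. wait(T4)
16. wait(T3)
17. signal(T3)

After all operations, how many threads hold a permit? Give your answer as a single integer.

Answer: 1

Derivation:
Step 1: wait(T2) -> count=2 queue=[] holders={T2}
Step 2: wait(T3) -> count=1 queue=[] holders={T2,T3}
Step 3: wait(T1) -> count=0 queue=[] holders={T1,T2,T3}
Step 4: wait(T4) -> count=0 queue=[T4] holders={T1,T2,T3}
Step 5: signal(T1) -> count=0 queue=[] holders={T2,T3,T4}
Step 6: signal(T2) -> count=1 queue=[] holders={T3,T4}
Step 7: signal(T4) -> count=2 queue=[] holders={T3}
Step 8: wait(T5) -> count=1 queue=[] holders={T3,T5}
Step 9: signal(T5) -> count=2 queue=[] holders={T3}
Step 10: wait(T5) -> count=1 queue=[] holders={T3,T5}
Step 11: signal(T3) -> count=2 queue=[] holders={T5}
Step 12: signal(T5) -> count=3 queue=[] holders={none}
Step 13: wait(T1) -> count=2 queue=[] holders={T1}
Step 14: signal(T1) -> count=3 queue=[] holders={none}
Step 15: wait(T4) -> count=2 queue=[] holders={T4}
Step 16: wait(T3) -> count=1 queue=[] holders={T3,T4}
Step 17: signal(T3) -> count=2 queue=[] holders={T4}
Final holders: {T4} -> 1 thread(s)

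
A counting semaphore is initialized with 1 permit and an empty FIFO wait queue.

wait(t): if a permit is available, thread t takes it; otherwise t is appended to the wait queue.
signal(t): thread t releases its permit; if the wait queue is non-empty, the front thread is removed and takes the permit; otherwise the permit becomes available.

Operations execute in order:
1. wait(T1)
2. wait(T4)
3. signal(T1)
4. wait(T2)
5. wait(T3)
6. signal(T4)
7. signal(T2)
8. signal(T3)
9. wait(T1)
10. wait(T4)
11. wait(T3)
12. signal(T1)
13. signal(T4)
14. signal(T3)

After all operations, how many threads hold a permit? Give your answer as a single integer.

Answer: 0

Derivation:
Step 1: wait(T1) -> count=0 queue=[] holders={T1}
Step 2: wait(T4) -> count=0 queue=[T4] holders={T1}
Step 3: signal(T1) -> count=0 queue=[] holders={T4}
Step 4: wait(T2) -> count=0 queue=[T2] holders={T4}
Step 5: wait(T3) -> count=0 queue=[T2,T3] holders={T4}
Step 6: signal(T4) -> count=0 queue=[T3] holders={T2}
Step 7: signal(T2) -> count=0 queue=[] holders={T3}
Step 8: signal(T3) -> count=1 queue=[] holders={none}
Step 9: wait(T1) -> count=0 queue=[] holders={T1}
Step 10: wait(T4) -> count=0 queue=[T4] holders={T1}
Step 11: wait(T3) -> count=0 queue=[T4,T3] holders={T1}
Step 12: signal(T1) -> count=0 queue=[T3] holders={T4}
Step 13: signal(T4) -> count=0 queue=[] holders={T3}
Step 14: signal(T3) -> count=1 queue=[] holders={none}
Final holders: {none} -> 0 thread(s)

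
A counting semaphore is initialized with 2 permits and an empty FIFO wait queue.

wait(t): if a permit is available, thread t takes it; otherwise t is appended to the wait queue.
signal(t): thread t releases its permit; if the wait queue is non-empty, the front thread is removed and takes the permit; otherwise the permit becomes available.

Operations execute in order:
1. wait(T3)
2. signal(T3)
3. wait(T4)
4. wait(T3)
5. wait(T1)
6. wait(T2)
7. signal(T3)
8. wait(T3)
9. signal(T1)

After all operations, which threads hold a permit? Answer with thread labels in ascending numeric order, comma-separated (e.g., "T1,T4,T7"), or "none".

Answer: T2,T4

Derivation:
Step 1: wait(T3) -> count=1 queue=[] holders={T3}
Step 2: signal(T3) -> count=2 queue=[] holders={none}
Step 3: wait(T4) -> count=1 queue=[] holders={T4}
Step 4: wait(T3) -> count=0 queue=[] holders={T3,T4}
Step 5: wait(T1) -> count=0 queue=[T1] holders={T3,T4}
Step 6: wait(T2) -> count=0 queue=[T1,T2] holders={T3,T4}
Step 7: signal(T3) -> count=0 queue=[T2] holders={T1,T4}
Step 8: wait(T3) -> count=0 queue=[T2,T3] holders={T1,T4}
Step 9: signal(T1) -> count=0 queue=[T3] holders={T2,T4}
Final holders: T2,T4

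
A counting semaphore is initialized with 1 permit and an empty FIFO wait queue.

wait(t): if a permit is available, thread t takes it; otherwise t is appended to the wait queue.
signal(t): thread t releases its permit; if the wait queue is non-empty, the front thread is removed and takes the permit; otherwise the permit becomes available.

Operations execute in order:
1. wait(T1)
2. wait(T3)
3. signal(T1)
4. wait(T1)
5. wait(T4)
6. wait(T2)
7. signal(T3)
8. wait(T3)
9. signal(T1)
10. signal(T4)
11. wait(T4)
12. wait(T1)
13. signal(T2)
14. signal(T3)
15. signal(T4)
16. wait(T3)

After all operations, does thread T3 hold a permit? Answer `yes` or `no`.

Answer: no

Derivation:
Step 1: wait(T1) -> count=0 queue=[] holders={T1}
Step 2: wait(T3) -> count=0 queue=[T3] holders={T1}
Step 3: signal(T1) -> count=0 queue=[] holders={T3}
Step 4: wait(T1) -> count=0 queue=[T1] holders={T3}
Step 5: wait(T4) -> count=0 queue=[T1,T4] holders={T3}
Step 6: wait(T2) -> count=0 queue=[T1,T4,T2] holders={T3}
Step 7: signal(T3) -> count=0 queue=[T4,T2] holders={T1}
Step 8: wait(T3) -> count=0 queue=[T4,T2,T3] holders={T1}
Step 9: signal(T1) -> count=0 queue=[T2,T3] holders={T4}
Step 10: signal(T4) -> count=0 queue=[T3] holders={T2}
Step 11: wait(T4) -> count=0 queue=[T3,T4] holders={T2}
Step 12: wait(T1) -> count=0 queue=[T3,T4,T1] holders={T2}
Step 13: signal(T2) -> count=0 queue=[T4,T1] holders={T3}
Step 14: signal(T3) -> count=0 queue=[T1] holders={T4}
Step 15: signal(T4) -> count=0 queue=[] holders={T1}
Step 16: wait(T3) -> count=0 queue=[T3] holders={T1}
Final holders: {T1} -> T3 not in holders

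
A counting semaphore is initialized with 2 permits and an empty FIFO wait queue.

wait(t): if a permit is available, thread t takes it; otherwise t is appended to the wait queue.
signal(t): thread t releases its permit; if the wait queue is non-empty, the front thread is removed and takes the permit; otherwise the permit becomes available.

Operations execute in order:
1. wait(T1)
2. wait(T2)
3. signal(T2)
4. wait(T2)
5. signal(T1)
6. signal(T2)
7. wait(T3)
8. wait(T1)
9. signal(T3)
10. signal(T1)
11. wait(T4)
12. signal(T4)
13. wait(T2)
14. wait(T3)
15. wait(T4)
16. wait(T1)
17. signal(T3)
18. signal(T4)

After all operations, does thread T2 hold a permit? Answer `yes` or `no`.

Answer: yes

Derivation:
Step 1: wait(T1) -> count=1 queue=[] holders={T1}
Step 2: wait(T2) -> count=0 queue=[] holders={T1,T2}
Step 3: signal(T2) -> count=1 queue=[] holders={T1}
Step 4: wait(T2) -> count=0 queue=[] holders={T1,T2}
Step 5: signal(T1) -> count=1 queue=[] holders={T2}
Step 6: signal(T2) -> count=2 queue=[] holders={none}
Step 7: wait(T3) -> count=1 queue=[] holders={T3}
Step 8: wait(T1) -> count=0 queue=[] holders={T1,T3}
Step 9: signal(T3) -> count=1 queue=[] holders={T1}
Step 10: signal(T1) -> count=2 queue=[] holders={none}
Step 11: wait(T4) -> count=1 queue=[] holders={T4}
Step 12: signal(T4) -> count=2 queue=[] holders={none}
Step 13: wait(T2) -> count=1 queue=[] holders={T2}
Step 14: wait(T3) -> count=0 queue=[] holders={T2,T3}
Step 15: wait(T4) -> count=0 queue=[T4] holders={T2,T3}
Step 16: wait(T1) -> count=0 queue=[T4,T1] holders={T2,T3}
Step 17: signal(T3) -> count=0 queue=[T1] holders={T2,T4}
Step 18: signal(T4) -> count=0 queue=[] holders={T1,T2}
Final holders: {T1,T2} -> T2 in holders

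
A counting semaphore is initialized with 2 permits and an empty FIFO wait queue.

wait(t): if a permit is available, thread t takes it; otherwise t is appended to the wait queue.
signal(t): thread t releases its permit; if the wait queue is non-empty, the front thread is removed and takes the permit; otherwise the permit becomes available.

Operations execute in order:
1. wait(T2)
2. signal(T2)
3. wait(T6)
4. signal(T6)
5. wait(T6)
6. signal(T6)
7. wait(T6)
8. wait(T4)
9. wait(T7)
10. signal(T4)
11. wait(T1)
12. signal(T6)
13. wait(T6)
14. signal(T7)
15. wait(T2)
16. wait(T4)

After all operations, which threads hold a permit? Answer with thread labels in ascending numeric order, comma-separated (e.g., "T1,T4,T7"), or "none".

Step 1: wait(T2) -> count=1 queue=[] holders={T2}
Step 2: signal(T2) -> count=2 queue=[] holders={none}
Step 3: wait(T6) -> count=1 queue=[] holders={T6}
Step 4: signal(T6) -> count=2 queue=[] holders={none}
Step 5: wait(T6) -> count=1 queue=[] holders={T6}
Step 6: signal(T6) -> count=2 queue=[] holders={none}
Step 7: wait(T6) -> count=1 queue=[] holders={T6}
Step 8: wait(T4) -> count=0 queue=[] holders={T4,T6}
Step 9: wait(T7) -> count=0 queue=[T7] holders={T4,T6}
Step 10: signal(T4) -> count=0 queue=[] holders={T6,T7}
Step 11: wait(T1) -> count=0 queue=[T1] holders={T6,T7}
Step 12: signal(T6) -> count=0 queue=[] holders={T1,T7}
Step 13: wait(T6) -> count=0 queue=[T6] holders={T1,T7}
Step 14: signal(T7) -> count=0 queue=[] holders={T1,T6}
Step 15: wait(T2) -> count=0 queue=[T2] holders={T1,T6}
Step 16: wait(T4) -> count=0 queue=[T2,T4] holders={T1,T6}
Final holders: T1,T6

Answer: T1,T6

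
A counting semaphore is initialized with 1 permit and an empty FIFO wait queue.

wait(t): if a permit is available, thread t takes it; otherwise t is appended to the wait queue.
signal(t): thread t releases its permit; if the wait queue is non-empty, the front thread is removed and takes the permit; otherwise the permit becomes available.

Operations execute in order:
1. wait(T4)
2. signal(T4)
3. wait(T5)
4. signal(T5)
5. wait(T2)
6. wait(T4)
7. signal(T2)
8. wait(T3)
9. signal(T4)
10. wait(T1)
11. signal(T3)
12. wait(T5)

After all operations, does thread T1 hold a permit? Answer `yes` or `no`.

Answer: yes

Derivation:
Step 1: wait(T4) -> count=0 queue=[] holders={T4}
Step 2: signal(T4) -> count=1 queue=[] holders={none}
Step 3: wait(T5) -> count=0 queue=[] holders={T5}
Step 4: signal(T5) -> count=1 queue=[] holders={none}
Step 5: wait(T2) -> count=0 queue=[] holders={T2}
Step 6: wait(T4) -> count=0 queue=[T4] holders={T2}
Step 7: signal(T2) -> count=0 queue=[] holders={T4}
Step 8: wait(T3) -> count=0 queue=[T3] holders={T4}
Step 9: signal(T4) -> count=0 queue=[] holders={T3}
Step 10: wait(T1) -> count=0 queue=[T1] holders={T3}
Step 11: signal(T3) -> count=0 queue=[] holders={T1}
Step 12: wait(T5) -> count=0 queue=[T5] holders={T1}
Final holders: {T1} -> T1 in holders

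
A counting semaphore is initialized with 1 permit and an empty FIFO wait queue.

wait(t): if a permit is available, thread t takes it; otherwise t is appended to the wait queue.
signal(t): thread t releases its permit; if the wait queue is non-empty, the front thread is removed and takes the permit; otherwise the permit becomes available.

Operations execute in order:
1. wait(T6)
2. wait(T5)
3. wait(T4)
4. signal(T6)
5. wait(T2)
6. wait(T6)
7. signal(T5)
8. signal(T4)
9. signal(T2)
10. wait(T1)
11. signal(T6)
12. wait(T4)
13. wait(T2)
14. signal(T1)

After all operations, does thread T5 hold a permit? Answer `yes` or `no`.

Answer: no

Derivation:
Step 1: wait(T6) -> count=0 queue=[] holders={T6}
Step 2: wait(T5) -> count=0 queue=[T5] holders={T6}
Step 3: wait(T4) -> count=0 queue=[T5,T4] holders={T6}
Step 4: signal(T6) -> count=0 queue=[T4] holders={T5}
Step 5: wait(T2) -> count=0 queue=[T4,T2] holders={T5}
Step 6: wait(T6) -> count=0 queue=[T4,T2,T6] holders={T5}
Step 7: signal(T5) -> count=0 queue=[T2,T6] holders={T4}
Step 8: signal(T4) -> count=0 queue=[T6] holders={T2}
Step 9: signal(T2) -> count=0 queue=[] holders={T6}
Step 10: wait(T1) -> count=0 queue=[T1] holders={T6}
Step 11: signal(T6) -> count=0 queue=[] holders={T1}
Step 12: wait(T4) -> count=0 queue=[T4] holders={T1}
Step 13: wait(T2) -> count=0 queue=[T4,T2] holders={T1}
Step 14: signal(T1) -> count=0 queue=[T2] holders={T4}
Final holders: {T4} -> T5 not in holders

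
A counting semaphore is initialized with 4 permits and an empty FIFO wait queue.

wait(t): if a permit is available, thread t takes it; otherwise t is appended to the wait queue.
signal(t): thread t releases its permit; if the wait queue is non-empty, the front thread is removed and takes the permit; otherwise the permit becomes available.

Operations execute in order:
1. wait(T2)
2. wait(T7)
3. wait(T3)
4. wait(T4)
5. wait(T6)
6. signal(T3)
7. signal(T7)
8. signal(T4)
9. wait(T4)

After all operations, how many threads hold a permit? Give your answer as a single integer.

Step 1: wait(T2) -> count=3 queue=[] holders={T2}
Step 2: wait(T7) -> count=2 queue=[] holders={T2,T7}
Step 3: wait(T3) -> count=1 queue=[] holders={T2,T3,T7}
Step 4: wait(T4) -> count=0 queue=[] holders={T2,T3,T4,T7}
Step 5: wait(T6) -> count=0 queue=[T6] holders={T2,T3,T4,T7}
Step 6: signal(T3) -> count=0 queue=[] holders={T2,T4,T6,T7}
Step 7: signal(T7) -> count=1 queue=[] holders={T2,T4,T6}
Step 8: signal(T4) -> count=2 queue=[] holders={T2,T6}
Step 9: wait(T4) -> count=1 queue=[] holders={T2,T4,T6}
Final holders: {T2,T4,T6} -> 3 thread(s)

Answer: 3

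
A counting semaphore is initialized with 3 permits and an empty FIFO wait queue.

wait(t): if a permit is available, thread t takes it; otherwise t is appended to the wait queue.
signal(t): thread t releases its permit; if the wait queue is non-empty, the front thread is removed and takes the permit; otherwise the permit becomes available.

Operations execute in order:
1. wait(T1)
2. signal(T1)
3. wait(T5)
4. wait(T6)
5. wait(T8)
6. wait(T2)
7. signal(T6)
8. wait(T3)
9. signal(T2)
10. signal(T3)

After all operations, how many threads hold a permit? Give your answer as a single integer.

Answer: 2

Derivation:
Step 1: wait(T1) -> count=2 queue=[] holders={T1}
Step 2: signal(T1) -> count=3 queue=[] holders={none}
Step 3: wait(T5) -> count=2 queue=[] holders={T5}
Step 4: wait(T6) -> count=1 queue=[] holders={T5,T6}
Step 5: wait(T8) -> count=0 queue=[] holders={T5,T6,T8}
Step 6: wait(T2) -> count=0 queue=[T2] holders={T5,T6,T8}
Step 7: signal(T6) -> count=0 queue=[] holders={T2,T5,T8}
Step 8: wait(T3) -> count=0 queue=[T3] holders={T2,T5,T8}
Step 9: signal(T2) -> count=0 queue=[] holders={T3,T5,T8}
Step 10: signal(T3) -> count=1 queue=[] holders={T5,T8}
Final holders: {T5,T8} -> 2 thread(s)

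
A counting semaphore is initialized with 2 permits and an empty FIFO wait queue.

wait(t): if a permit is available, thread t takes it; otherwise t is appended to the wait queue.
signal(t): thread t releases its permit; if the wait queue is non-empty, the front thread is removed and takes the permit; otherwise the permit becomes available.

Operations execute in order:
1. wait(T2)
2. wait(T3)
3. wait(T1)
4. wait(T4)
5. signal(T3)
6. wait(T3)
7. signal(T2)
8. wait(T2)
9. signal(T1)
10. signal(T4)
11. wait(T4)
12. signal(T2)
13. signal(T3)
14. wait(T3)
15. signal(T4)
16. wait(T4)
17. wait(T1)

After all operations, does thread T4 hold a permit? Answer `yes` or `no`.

Answer: yes

Derivation:
Step 1: wait(T2) -> count=1 queue=[] holders={T2}
Step 2: wait(T3) -> count=0 queue=[] holders={T2,T3}
Step 3: wait(T1) -> count=0 queue=[T1] holders={T2,T3}
Step 4: wait(T4) -> count=0 queue=[T1,T4] holders={T2,T3}
Step 5: signal(T3) -> count=0 queue=[T4] holders={T1,T2}
Step 6: wait(T3) -> count=0 queue=[T4,T3] holders={T1,T2}
Step 7: signal(T2) -> count=0 queue=[T3] holders={T1,T4}
Step 8: wait(T2) -> count=0 queue=[T3,T2] holders={T1,T4}
Step 9: signal(T1) -> count=0 queue=[T2] holders={T3,T4}
Step 10: signal(T4) -> count=0 queue=[] holders={T2,T3}
Step 11: wait(T4) -> count=0 queue=[T4] holders={T2,T3}
Step 12: signal(T2) -> count=0 queue=[] holders={T3,T4}
Step 13: signal(T3) -> count=1 queue=[] holders={T4}
Step 14: wait(T3) -> count=0 queue=[] holders={T3,T4}
Step 15: signal(T4) -> count=1 queue=[] holders={T3}
Step 16: wait(T4) -> count=0 queue=[] holders={T3,T4}
Step 17: wait(T1) -> count=0 queue=[T1] holders={T3,T4}
Final holders: {T3,T4} -> T4 in holders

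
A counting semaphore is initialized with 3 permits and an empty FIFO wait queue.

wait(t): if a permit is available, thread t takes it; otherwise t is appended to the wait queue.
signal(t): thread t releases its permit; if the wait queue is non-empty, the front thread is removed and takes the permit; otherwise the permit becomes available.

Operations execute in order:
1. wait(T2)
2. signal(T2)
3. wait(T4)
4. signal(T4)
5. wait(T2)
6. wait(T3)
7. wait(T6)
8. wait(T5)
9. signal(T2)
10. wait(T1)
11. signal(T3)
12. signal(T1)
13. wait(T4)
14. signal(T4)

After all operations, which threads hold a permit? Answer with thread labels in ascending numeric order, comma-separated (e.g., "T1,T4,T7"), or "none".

Answer: T5,T6

Derivation:
Step 1: wait(T2) -> count=2 queue=[] holders={T2}
Step 2: signal(T2) -> count=3 queue=[] holders={none}
Step 3: wait(T4) -> count=2 queue=[] holders={T4}
Step 4: signal(T4) -> count=3 queue=[] holders={none}
Step 5: wait(T2) -> count=2 queue=[] holders={T2}
Step 6: wait(T3) -> count=1 queue=[] holders={T2,T3}
Step 7: wait(T6) -> count=0 queue=[] holders={T2,T3,T6}
Step 8: wait(T5) -> count=0 queue=[T5] holders={T2,T3,T6}
Step 9: signal(T2) -> count=0 queue=[] holders={T3,T5,T6}
Step 10: wait(T1) -> count=0 queue=[T1] holders={T3,T5,T6}
Step 11: signal(T3) -> count=0 queue=[] holders={T1,T5,T6}
Step 12: signal(T1) -> count=1 queue=[] holders={T5,T6}
Step 13: wait(T4) -> count=0 queue=[] holders={T4,T5,T6}
Step 14: signal(T4) -> count=1 queue=[] holders={T5,T6}
Final holders: T5,T6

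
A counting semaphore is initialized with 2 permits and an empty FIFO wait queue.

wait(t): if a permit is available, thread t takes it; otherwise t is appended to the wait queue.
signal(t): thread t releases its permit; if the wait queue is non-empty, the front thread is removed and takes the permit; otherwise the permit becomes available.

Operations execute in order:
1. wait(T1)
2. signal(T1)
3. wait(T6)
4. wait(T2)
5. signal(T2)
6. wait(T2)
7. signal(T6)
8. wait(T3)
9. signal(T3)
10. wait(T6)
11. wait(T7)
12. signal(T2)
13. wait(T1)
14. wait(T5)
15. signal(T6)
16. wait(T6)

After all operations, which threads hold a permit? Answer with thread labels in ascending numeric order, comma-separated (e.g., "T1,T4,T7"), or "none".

Step 1: wait(T1) -> count=1 queue=[] holders={T1}
Step 2: signal(T1) -> count=2 queue=[] holders={none}
Step 3: wait(T6) -> count=1 queue=[] holders={T6}
Step 4: wait(T2) -> count=0 queue=[] holders={T2,T6}
Step 5: signal(T2) -> count=1 queue=[] holders={T6}
Step 6: wait(T2) -> count=0 queue=[] holders={T2,T6}
Step 7: signal(T6) -> count=1 queue=[] holders={T2}
Step 8: wait(T3) -> count=0 queue=[] holders={T2,T3}
Step 9: signal(T3) -> count=1 queue=[] holders={T2}
Step 10: wait(T6) -> count=0 queue=[] holders={T2,T6}
Step 11: wait(T7) -> count=0 queue=[T7] holders={T2,T6}
Step 12: signal(T2) -> count=0 queue=[] holders={T6,T7}
Step 13: wait(T1) -> count=0 queue=[T1] holders={T6,T7}
Step 14: wait(T5) -> count=0 queue=[T1,T5] holders={T6,T7}
Step 15: signal(T6) -> count=0 queue=[T5] holders={T1,T7}
Step 16: wait(T6) -> count=0 queue=[T5,T6] holders={T1,T7}
Final holders: T1,T7

Answer: T1,T7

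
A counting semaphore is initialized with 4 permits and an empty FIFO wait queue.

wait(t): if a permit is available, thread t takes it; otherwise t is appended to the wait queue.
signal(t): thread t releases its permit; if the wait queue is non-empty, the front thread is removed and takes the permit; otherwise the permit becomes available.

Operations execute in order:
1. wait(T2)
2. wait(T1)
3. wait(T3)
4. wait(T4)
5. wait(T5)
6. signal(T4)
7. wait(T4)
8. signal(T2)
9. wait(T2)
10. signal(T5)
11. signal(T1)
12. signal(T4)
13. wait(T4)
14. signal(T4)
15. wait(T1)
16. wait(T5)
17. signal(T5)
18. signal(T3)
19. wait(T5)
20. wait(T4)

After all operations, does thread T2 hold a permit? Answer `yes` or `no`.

Step 1: wait(T2) -> count=3 queue=[] holders={T2}
Step 2: wait(T1) -> count=2 queue=[] holders={T1,T2}
Step 3: wait(T3) -> count=1 queue=[] holders={T1,T2,T3}
Step 4: wait(T4) -> count=0 queue=[] holders={T1,T2,T3,T4}
Step 5: wait(T5) -> count=0 queue=[T5] holders={T1,T2,T3,T4}
Step 6: signal(T4) -> count=0 queue=[] holders={T1,T2,T3,T5}
Step 7: wait(T4) -> count=0 queue=[T4] holders={T1,T2,T3,T5}
Step 8: signal(T2) -> count=0 queue=[] holders={T1,T3,T4,T5}
Step 9: wait(T2) -> count=0 queue=[T2] holders={T1,T3,T4,T5}
Step 10: signal(T5) -> count=0 queue=[] holders={T1,T2,T3,T4}
Step 11: signal(T1) -> count=1 queue=[] holders={T2,T3,T4}
Step 12: signal(T4) -> count=2 queue=[] holders={T2,T3}
Step 13: wait(T4) -> count=1 queue=[] holders={T2,T3,T4}
Step 14: signal(T4) -> count=2 queue=[] holders={T2,T3}
Step 15: wait(T1) -> count=1 queue=[] holders={T1,T2,T3}
Step 16: wait(T5) -> count=0 queue=[] holders={T1,T2,T3,T5}
Step 17: signal(T5) -> count=1 queue=[] holders={T1,T2,T3}
Step 18: signal(T3) -> count=2 queue=[] holders={T1,T2}
Step 19: wait(T5) -> count=1 queue=[] holders={T1,T2,T5}
Step 20: wait(T4) -> count=0 queue=[] holders={T1,T2,T4,T5}
Final holders: {T1,T2,T4,T5} -> T2 in holders

Answer: yes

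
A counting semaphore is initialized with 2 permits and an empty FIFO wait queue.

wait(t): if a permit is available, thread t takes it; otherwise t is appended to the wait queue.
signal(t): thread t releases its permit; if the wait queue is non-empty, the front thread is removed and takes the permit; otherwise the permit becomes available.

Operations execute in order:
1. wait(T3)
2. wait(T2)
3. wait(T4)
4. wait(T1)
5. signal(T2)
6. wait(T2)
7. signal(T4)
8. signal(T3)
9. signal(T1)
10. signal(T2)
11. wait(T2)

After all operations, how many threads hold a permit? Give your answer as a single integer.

Answer: 1

Derivation:
Step 1: wait(T3) -> count=1 queue=[] holders={T3}
Step 2: wait(T2) -> count=0 queue=[] holders={T2,T3}
Step 3: wait(T4) -> count=0 queue=[T4] holders={T2,T3}
Step 4: wait(T1) -> count=0 queue=[T4,T1] holders={T2,T3}
Step 5: signal(T2) -> count=0 queue=[T1] holders={T3,T4}
Step 6: wait(T2) -> count=0 queue=[T1,T2] holders={T3,T4}
Step 7: signal(T4) -> count=0 queue=[T2] holders={T1,T3}
Step 8: signal(T3) -> count=0 queue=[] holders={T1,T2}
Step 9: signal(T1) -> count=1 queue=[] holders={T2}
Step 10: signal(T2) -> count=2 queue=[] holders={none}
Step 11: wait(T2) -> count=1 queue=[] holders={T2}
Final holders: {T2} -> 1 thread(s)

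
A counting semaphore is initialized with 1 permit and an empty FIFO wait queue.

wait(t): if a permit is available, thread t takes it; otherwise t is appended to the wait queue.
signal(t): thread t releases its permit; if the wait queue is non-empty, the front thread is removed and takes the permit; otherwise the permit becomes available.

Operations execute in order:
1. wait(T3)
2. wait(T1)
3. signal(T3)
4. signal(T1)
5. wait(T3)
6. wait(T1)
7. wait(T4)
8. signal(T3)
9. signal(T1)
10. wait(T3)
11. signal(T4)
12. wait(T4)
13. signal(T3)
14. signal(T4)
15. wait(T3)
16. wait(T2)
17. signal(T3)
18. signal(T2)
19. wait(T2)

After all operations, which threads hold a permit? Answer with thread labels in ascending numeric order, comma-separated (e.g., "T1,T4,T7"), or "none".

Step 1: wait(T3) -> count=0 queue=[] holders={T3}
Step 2: wait(T1) -> count=0 queue=[T1] holders={T3}
Step 3: signal(T3) -> count=0 queue=[] holders={T1}
Step 4: signal(T1) -> count=1 queue=[] holders={none}
Step 5: wait(T3) -> count=0 queue=[] holders={T3}
Step 6: wait(T1) -> count=0 queue=[T1] holders={T3}
Step 7: wait(T4) -> count=0 queue=[T1,T4] holders={T3}
Step 8: signal(T3) -> count=0 queue=[T4] holders={T1}
Step 9: signal(T1) -> count=0 queue=[] holders={T4}
Step 10: wait(T3) -> count=0 queue=[T3] holders={T4}
Step 11: signal(T4) -> count=0 queue=[] holders={T3}
Step 12: wait(T4) -> count=0 queue=[T4] holders={T3}
Step 13: signal(T3) -> count=0 queue=[] holders={T4}
Step 14: signal(T4) -> count=1 queue=[] holders={none}
Step 15: wait(T3) -> count=0 queue=[] holders={T3}
Step 16: wait(T2) -> count=0 queue=[T2] holders={T3}
Step 17: signal(T3) -> count=0 queue=[] holders={T2}
Step 18: signal(T2) -> count=1 queue=[] holders={none}
Step 19: wait(T2) -> count=0 queue=[] holders={T2}
Final holders: T2

Answer: T2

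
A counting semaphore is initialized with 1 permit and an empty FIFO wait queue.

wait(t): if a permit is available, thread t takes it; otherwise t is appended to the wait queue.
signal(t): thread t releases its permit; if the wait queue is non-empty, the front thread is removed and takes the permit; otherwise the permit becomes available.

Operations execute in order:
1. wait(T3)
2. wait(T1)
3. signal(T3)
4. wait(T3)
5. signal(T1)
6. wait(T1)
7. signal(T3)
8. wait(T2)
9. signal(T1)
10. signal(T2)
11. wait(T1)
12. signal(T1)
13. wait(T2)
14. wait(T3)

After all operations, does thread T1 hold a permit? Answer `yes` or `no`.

Answer: no

Derivation:
Step 1: wait(T3) -> count=0 queue=[] holders={T3}
Step 2: wait(T1) -> count=0 queue=[T1] holders={T3}
Step 3: signal(T3) -> count=0 queue=[] holders={T1}
Step 4: wait(T3) -> count=0 queue=[T3] holders={T1}
Step 5: signal(T1) -> count=0 queue=[] holders={T3}
Step 6: wait(T1) -> count=0 queue=[T1] holders={T3}
Step 7: signal(T3) -> count=0 queue=[] holders={T1}
Step 8: wait(T2) -> count=0 queue=[T2] holders={T1}
Step 9: signal(T1) -> count=0 queue=[] holders={T2}
Step 10: signal(T2) -> count=1 queue=[] holders={none}
Step 11: wait(T1) -> count=0 queue=[] holders={T1}
Step 12: signal(T1) -> count=1 queue=[] holders={none}
Step 13: wait(T2) -> count=0 queue=[] holders={T2}
Step 14: wait(T3) -> count=0 queue=[T3] holders={T2}
Final holders: {T2} -> T1 not in holders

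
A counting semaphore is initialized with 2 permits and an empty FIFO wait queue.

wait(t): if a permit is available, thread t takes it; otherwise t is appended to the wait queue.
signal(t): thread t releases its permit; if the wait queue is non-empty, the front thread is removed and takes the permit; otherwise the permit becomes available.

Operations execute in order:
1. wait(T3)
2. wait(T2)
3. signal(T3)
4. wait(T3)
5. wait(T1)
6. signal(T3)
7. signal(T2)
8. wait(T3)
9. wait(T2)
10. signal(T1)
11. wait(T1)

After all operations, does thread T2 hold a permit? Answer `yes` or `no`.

Answer: yes

Derivation:
Step 1: wait(T3) -> count=1 queue=[] holders={T3}
Step 2: wait(T2) -> count=0 queue=[] holders={T2,T3}
Step 3: signal(T3) -> count=1 queue=[] holders={T2}
Step 4: wait(T3) -> count=0 queue=[] holders={T2,T3}
Step 5: wait(T1) -> count=0 queue=[T1] holders={T2,T3}
Step 6: signal(T3) -> count=0 queue=[] holders={T1,T2}
Step 7: signal(T2) -> count=1 queue=[] holders={T1}
Step 8: wait(T3) -> count=0 queue=[] holders={T1,T3}
Step 9: wait(T2) -> count=0 queue=[T2] holders={T1,T3}
Step 10: signal(T1) -> count=0 queue=[] holders={T2,T3}
Step 11: wait(T1) -> count=0 queue=[T1] holders={T2,T3}
Final holders: {T2,T3} -> T2 in holders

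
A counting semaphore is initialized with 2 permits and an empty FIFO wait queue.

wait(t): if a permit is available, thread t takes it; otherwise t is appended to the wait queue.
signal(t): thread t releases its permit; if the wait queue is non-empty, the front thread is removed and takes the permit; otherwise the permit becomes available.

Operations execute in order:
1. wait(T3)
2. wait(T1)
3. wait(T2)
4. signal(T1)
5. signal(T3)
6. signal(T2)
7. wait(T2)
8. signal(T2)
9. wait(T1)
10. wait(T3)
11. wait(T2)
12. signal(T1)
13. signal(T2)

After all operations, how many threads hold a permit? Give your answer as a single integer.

Step 1: wait(T3) -> count=1 queue=[] holders={T3}
Step 2: wait(T1) -> count=0 queue=[] holders={T1,T3}
Step 3: wait(T2) -> count=0 queue=[T2] holders={T1,T3}
Step 4: signal(T1) -> count=0 queue=[] holders={T2,T3}
Step 5: signal(T3) -> count=1 queue=[] holders={T2}
Step 6: signal(T2) -> count=2 queue=[] holders={none}
Step 7: wait(T2) -> count=1 queue=[] holders={T2}
Step 8: signal(T2) -> count=2 queue=[] holders={none}
Step 9: wait(T1) -> count=1 queue=[] holders={T1}
Step 10: wait(T3) -> count=0 queue=[] holders={T1,T3}
Step 11: wait(T2) -> count=0 queue=[T2] holders={T1,T3}
Step 12: signal(T1) -> count=0 queue=[] holders={T2,T3}
Step 13: signal(T2) -> count=1 queue=[] holders={T3}
Final holders: {T3} -> 1 thread(s)

Answer: 1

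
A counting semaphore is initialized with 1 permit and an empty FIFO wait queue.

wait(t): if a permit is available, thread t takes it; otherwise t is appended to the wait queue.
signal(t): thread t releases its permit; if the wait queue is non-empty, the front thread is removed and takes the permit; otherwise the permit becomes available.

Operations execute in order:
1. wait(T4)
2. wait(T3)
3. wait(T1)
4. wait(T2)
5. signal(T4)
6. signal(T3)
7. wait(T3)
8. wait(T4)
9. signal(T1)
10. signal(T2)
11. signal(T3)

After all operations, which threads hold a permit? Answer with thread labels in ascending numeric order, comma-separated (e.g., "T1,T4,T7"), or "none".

Step 1: wait(T4) -> count=0 queue=[] holders={T4}
Step 2: wait(T3) -> count=0 queue=[T3] holders={T4}
Step 3: wait(T1) -> count=0 queue=[T3,T1] holders={T4}
Step 4: wait(T2) -> count=0 queue=[T3,T1,T2] holders={T4}
Step 5: signal(T4) -> count=0 queue=[T1,T2] holders={T3}
Step 6: signal(T3) -> count=0 queue=[T2] holders={T1}
Step 7: wait(T3) -> count=0 queue=[T2,T3] holders={T1}
Step 8: wait(T4) -> count=0 queue=[T2,T3,T4] holders={T1}
Step 9: signal(T1) -> count=0 queue=[T3,T4] holders={T2}
Step 10: signal(T2) -> count=0 queue=[T4] holders={T3}
Step 11: signal(T3) -> count=0 queue=[] holders={T4}
Final holders: T4

Answer: T4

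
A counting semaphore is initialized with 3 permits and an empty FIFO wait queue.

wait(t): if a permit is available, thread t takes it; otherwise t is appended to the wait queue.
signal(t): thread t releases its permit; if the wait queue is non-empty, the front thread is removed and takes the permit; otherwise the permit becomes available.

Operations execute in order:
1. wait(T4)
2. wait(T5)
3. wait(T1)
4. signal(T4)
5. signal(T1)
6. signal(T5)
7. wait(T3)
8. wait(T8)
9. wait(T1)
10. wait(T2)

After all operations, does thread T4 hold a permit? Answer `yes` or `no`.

Step 1: wait(T4) -> count=2 queue=[] holders={T4}
Step 2: wait(T5) -> count=1 queue=[] holders={T4,T5}
Step 3: wait(T1) -> count=0 queue=[] holders={T1,T4,T5}
Step 4: signal(T4) -> count=1 queue=[] holders={T1,T5}
Step 5: signal(T1) -> count=2 queue=[] holders={T5}
Step 6: signal(T5) -> count=3 queue=[] holders={none}
Step 7: wait(T3) -> count=2 queue=[] holders={T3}
Step 8: wait(T8) -> count=1 queue=[] holders={T3,T8}
Step 9: wait(T1) -> count=0 queue=[] holders={T1,T3,T8}
Step 10: wait(T2) -> count=0 queue=[T2] holders={T1,T3,T8}
Final holders: {T1,T3,T8} -> T4 not in holders

Answer: no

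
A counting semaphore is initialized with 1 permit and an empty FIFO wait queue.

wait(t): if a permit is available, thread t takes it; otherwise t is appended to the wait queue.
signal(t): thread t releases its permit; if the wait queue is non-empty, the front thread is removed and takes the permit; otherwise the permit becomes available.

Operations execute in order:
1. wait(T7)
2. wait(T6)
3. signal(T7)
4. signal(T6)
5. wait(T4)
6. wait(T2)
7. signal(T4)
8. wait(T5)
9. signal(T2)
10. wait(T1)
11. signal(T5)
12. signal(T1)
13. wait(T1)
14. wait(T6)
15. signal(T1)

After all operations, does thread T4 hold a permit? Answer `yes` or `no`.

Answer: no

Derivation:
Step 1: wait(T7) -> count=0 queue=[] holders={T7}
Step 2: wait(T6) -> count=0 queue=[T6] holders={T7}
Step 3: signal(T7) -> count=0 queue=[] holders={T6}
Step 4: signal(T6) -> count=1 queue=[] holders={none}
Step 5: wait(T4) -> count=0 queue=[] holders={T4}
Step 6: wait(T2) -> count=0 queue=[T2] holders={T4}
Step 7: signal(T4) -> count=0 queue=[] holders={T2}
Step 8: wait(T5) -> count=0 queue=[T5] holders={T2}
Step 9: signal(T2) -> count=0 queue=[] holders={T5}
Step 10: wait(T1) -> count=0 queue=[T1] holders={T5}
Step 11: signal(T5) -> count=0 queue=[] holders={T1}
Step 12: signal(T1) -> count=1 queue=[] holders={none}
Step 13: wait(T1) -> count=0 queue=[] holders={T1}
Step 14: wait(T6) -> count=0 queue=[T6] holders={T1}
Step 15: signal(T1) -> count=0 queue=[] holders={T6}
Final holders: {T6} -> T4 not in holders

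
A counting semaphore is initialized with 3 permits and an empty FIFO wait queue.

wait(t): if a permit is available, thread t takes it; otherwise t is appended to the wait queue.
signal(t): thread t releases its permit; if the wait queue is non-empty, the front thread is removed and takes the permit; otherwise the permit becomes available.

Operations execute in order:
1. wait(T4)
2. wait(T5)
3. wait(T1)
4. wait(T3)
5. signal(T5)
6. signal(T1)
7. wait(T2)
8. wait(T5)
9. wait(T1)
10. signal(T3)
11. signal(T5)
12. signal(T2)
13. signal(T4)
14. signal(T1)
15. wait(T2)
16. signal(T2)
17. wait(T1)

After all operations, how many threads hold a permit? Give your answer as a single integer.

Answer: 1

Derivation:
Step 1: wait(T4) -> count=2 queue=[] holders={T4}
Step 2: wait(T5) -> count=1 queue=[] holders={T4,T5}
Step 3: wait(T1) -> count=0 queue=[] holders={T1,T4,T5}
Step 4: wait(T3) -> count=0 queue=[T3] holders={T1,T4,T5}
Step 5: signal(T5) -> count=0 queue=[] holders={T1,T3,T4}
Step 6: signal(T1) -> count=1 queue=[] holders={T3,T4}
Step 7: wait(T2) -> count=0 queue=[] holders={T2,T3,T4}
Step 8: wait(T5) -> count=0 queue=[T5] holders={T2,T3,T4}
Step 9: wait(T1) -> count=0 queue=[T5,T1] holders={T2,T3,T4}
Step 10: signal(T3) -> count=0 queue=[T1] holders={T2,T4,T5}
Step 11: signal(T5) -> count=0 queue=[] holders={T1,T2,T4}
Step 12: signal(T2) -> count=1 queue=[] holders={T1,T4}
Step 13: signal(T4) -> count=2 queue=[] holders={T1}
Step 14: signal(T1) -> count=3 queue=[] holders={none}
Step 15: wait(T2) -> count=2 queue=[] holders={T2}
Step 16: signal(T2) -> count=3 queue=[] holders={none}
Step 17: wait(T1) -> count=2 queue=[] holders={T1}
Final holders: {T1} -> 1 thread(s)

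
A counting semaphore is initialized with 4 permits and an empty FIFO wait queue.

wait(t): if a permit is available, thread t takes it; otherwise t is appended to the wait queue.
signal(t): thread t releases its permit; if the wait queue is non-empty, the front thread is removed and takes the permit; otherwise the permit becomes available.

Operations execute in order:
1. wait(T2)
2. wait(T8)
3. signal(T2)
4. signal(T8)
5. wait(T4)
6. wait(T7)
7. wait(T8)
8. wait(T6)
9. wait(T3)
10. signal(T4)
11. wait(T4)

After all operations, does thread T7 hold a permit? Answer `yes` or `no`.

Step 1: wait(T2) -> count=3 queue=[] holders={T2}
Step 2: wait(T8) -> count=2 queue=[] holders={T2,T8}
Step 3: signal(T2) -> count=3 queue=[] holders={T8}
Step 4: signal(T8) -> count=4 queue=[] holders={none}
Step 5: wait(T4) -> count=3 queue=[] holders={T4}
Step 6: wait(T7) -> count=2 queue=[] holders={T4,T7}
Step 7: wait(T8) -> count=1 queue=[] holders={T4,T7,T8}
Step 8: wait(T6) -> count=0 queue=[] holders={T4,T6,T7,T8}
Step 9: wait(T3) -> count=0 queue=[T3] holders={T4,T6,T7,T8}
Step 10: signal(T4) -> count=0 queue=[] holders={T3,T6,T7,T8}
Step 11: wait(T4) -> count=0 queue=[T4] holders={T3,T6,T7,T8}
Final holders: {T3,T6,T7,T8} -> T7 in holders

Answer: yes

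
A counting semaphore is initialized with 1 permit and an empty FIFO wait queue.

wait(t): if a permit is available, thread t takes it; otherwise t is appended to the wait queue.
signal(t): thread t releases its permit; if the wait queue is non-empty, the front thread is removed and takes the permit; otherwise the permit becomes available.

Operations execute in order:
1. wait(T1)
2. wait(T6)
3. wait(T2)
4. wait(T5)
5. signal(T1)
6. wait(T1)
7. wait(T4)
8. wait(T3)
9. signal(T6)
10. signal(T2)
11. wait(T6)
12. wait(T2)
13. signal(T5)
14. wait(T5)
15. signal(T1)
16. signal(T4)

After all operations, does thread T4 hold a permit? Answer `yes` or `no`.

Answer: no

Derivation:
Step 1: wait(T1) -> count=0 queue=[] holders={T1}
Step 2: wait(T6) -> count=0 queue=[T6] holders={T1}
Step 3: wait(T2) -> count=0 queue=[T6,T2] holders={T1}
Step 4: wait(T5) -> count=0 queue=[T6,T2,T5] holders={T1}
Step 5: signal(T1) -> count=0 queue=[T2,T5] holders={T6}
Step 6: wait(T1) -> count=0 queue=[T2,T5,T1] holders={T6}
Step 7: wait(T4) -> count=0 queue=[T2,T5,T1,T4] holders={T6}
Step 8: wait(T3) -> count=0 queue=[T2,T5,T1,T4,T3] holders={T6}
Step 9: signal(T6) -> count=0 queue=[T5,T1,T4,T3] holders={T2}
Step 10: signal(T2) -> count=0 queue=[T1,T4,T3] holders={T5}
Step 11: wait(T6) -> count=0 queue=[T1,T4,T3,T6] holders={T5}
Step 12: wait(T2) -> count=0 queue=[T1,T4,T3,T6,T2] holders={T5}
Step 13: signal(T5) -> count=0 queue=[T4,T3,T6,T2] holders={T1}
Step 14: wait(T5) -> count=0 queue=[T4,T3,T6,T2,T5] holders={T1}
Step 15: signal(T1) -> count=0 queue=[T3,T6,T2,T5] holders={T4}
Step 16: signal(T4) -> count=0 queue=[T6,T2,T5] holders={T3}
Final holders: {T3} -> T4 not in holders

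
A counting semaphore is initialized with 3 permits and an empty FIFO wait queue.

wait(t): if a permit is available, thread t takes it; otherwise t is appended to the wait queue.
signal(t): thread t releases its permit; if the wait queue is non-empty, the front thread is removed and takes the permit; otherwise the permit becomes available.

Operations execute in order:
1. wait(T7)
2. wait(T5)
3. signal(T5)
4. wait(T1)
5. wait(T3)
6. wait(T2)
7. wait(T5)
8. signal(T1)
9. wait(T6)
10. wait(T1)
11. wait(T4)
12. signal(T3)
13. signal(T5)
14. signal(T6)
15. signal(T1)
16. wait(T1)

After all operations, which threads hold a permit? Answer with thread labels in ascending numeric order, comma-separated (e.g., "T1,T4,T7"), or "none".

Step 1: wait(T7) -> count=2 queue=[] holders={T7}
Step 2: wait(T5) -> count=1 queue=[] holders={T5,T7}
Step 3: signal(T5) -> count=2 queue=[] holders={T7}
Step 4: wait(T1) -> count=1 queue=[] holders={T1,T7}
Step 5: wait(T3) -> count=0 queue=[] holders={T1,T3,T7}
Step 6: wait(T2) -> count=0 queue=[T2] holders={T1,T3,T7}
Step 7: wait(T5) -> count=0 queue=[T2,T5] holders={T1,T3,T7}
Step 8: signal(T1) -> count=0 queue=[T5] holders={T2,T3,T7}
Step 9: wait(T6) -> count=0 queue=[T5,T6] holders={T2,T3,T7}
Step 10: wait(T1) -> count=0 queue=[T5,T6,T1] holders={T2,T3,T7}
Step 11: wait(T4) -> count=0 queue=[T5,T6,T1,T4] holders={T2,T3,T7}
Step 12: signal(T3) -> count=0 queue=[T6,T1,T4] holders={T2,T5,T7}
Step 13: signal(T5) -> count=0 queue=[T1,T4] holders={T2,T6,T7}
Step 14: signal(T6) -> count=0 queue=[T4] holders={T1,T2,T7}
Step 15: signal(T1) -> count=0 queue=[] holders={T2,T4,T7}
Step 16: wait(T1) -> count=0 queue=[T1] holders={T2,T4,T7}
Final holders: T2,T4,T7

Answer: T2,T4,T7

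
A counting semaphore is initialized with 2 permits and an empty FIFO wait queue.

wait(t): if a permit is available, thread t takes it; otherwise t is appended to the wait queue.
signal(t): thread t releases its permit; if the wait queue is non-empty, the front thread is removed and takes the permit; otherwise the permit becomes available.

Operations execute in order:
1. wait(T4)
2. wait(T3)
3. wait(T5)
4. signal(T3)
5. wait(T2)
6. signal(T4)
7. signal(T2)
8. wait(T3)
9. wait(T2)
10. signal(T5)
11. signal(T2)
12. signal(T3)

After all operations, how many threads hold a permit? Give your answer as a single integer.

Answer: 0

Derivation:
Step 1: wait(T4) -> count=1 queue=[] holders={T4}
Step 2: wait(T3) -> count=0 queue=[] holders={T3,T4}
Step 3: wait(T5) -> count=0 queue=[T5] holders={T3,T4}
Step 4: signal(T3) -> count=0 queue=[] holders={T4,T5}
Step 5: wait(T2) -> count=0 queue=[T2] holders={T4,T5}
Step 6: signal(T4) -> count=0 queue=[] holders={T2,T5}
Step 7: signal(T2) -> count=1 queue=[] holders={T5}
Step 8: wait(T3) -> count=0 queue=[] holders={T3,T5}
Step 9: wait(T2) -> count=0 queue=[T2] holders={T3,T5}
Step 10: signal(T5) -> count=0 queue=[] holders={T2,T3}
Step 11: signal(T2) -> count=1 queue=[] holders={T3}
Step 12: signal(T3) -> count=2 queue=[] holders={none}
Final holders: {none} -> 0 thread(s)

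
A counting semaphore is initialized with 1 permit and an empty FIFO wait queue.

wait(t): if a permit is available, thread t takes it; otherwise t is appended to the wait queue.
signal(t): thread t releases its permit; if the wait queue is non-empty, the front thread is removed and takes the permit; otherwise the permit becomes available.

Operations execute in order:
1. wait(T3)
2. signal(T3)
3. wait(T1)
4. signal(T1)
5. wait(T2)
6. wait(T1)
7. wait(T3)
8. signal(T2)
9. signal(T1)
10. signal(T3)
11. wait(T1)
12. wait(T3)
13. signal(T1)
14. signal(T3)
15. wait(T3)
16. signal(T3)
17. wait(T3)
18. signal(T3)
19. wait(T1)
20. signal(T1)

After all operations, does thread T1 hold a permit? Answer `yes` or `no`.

Step 1: wait(T3) -> count=0 queue=[] holders={T3}
Step 2: signal(T3) -> count=1 queue=[] holders={none}
Step 3: wait(T1) -> count=0 queue=[] holders={T1}
Step 4: signal(T1) -> count=1 queue=[] holders={none}
Step 5: wait(T2) -> count=0 queue=[] holders={T2}
Step 6: wait(T1) -> count=0 queue=[T1] holders={T2}
Step 7: wait(T3) -> count=0 queue=[T1,T3] holders={T2}
Step 8: signal(T2) -> count=0 queue=[T3] holders={T1}
Step 9: signal(T1) -> count=0 queue=[] holders={T3}
Step 10: signal(T3) -> count=1 queue=[] holders={none}
Step 11: wait(T1) -> count=0 queue=[] holders={T1}
Step 12: wait(T3) -> count=0 queue=[T3] holders={T1}
Step 13: signal(T1) -> count=0 queue=[] holders={T3}
Step 14: signal(T3) -> count=1 queue=[] holders={none}
Step 15: wait(T3) -> count=0 queue=[] holders={T3}
Step 16: signal(T3) -> count=1 queue=[] holders={none}
Step 17: wait(T3) -> count=0 queue=[] holders={T3}
Step 18: signal(T3) -> count=1 queue=[] holders={none}
Step 19: wait(T1) -> count=0 queue=[] holders={T1}
Step 20: signal(T1) -> count=1 queue=[] holders={none}
Final holders: {none} -> T1 not in holders

Answer: no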